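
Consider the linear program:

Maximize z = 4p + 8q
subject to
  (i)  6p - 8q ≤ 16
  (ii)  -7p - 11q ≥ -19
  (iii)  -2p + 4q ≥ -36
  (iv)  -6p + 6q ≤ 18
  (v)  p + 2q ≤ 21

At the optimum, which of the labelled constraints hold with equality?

(ii) and (iv)

Corner points and z = 4p + 8q:
  (164/61, 1/61) → z = 664/61
  (-20, -17) → z = -216
  (-7/9, 20/9) → z = 44/3

The maximum is at (-7/9, 20/9). Substituting into each constraint, equality holds for (ii) and (iv); the remaining constraints have slack.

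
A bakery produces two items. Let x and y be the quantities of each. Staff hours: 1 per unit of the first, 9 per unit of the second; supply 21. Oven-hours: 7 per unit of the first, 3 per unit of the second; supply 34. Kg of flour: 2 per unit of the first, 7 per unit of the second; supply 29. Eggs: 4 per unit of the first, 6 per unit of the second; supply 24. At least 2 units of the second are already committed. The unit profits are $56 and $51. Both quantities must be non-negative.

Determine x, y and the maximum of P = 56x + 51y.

Feasible corners and P = 56x + 51y:
  (0, 7/3) → P = 119
  (0, 2) → P = 102
  (3, 2) → P = 270

The optimum lies where x + 9y = 21 and 4x + 6y = 24.
Solving simultaneously gives x = 3, y = 2.

x = 3, y = 2, maximum P = 270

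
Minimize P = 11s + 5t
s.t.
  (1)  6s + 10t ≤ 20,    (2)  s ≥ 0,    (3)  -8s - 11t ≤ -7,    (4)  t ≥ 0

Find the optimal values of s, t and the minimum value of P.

s = 0, t = 7/11, minimum P = 35/11

Feasible corners and P = 11s + 5t:
  (0, 2) → P = 10
  (10/3, 0) → P = 110/3
  (0, 7/11) → P = 35/11
  (7/8, 0) → P = 77/8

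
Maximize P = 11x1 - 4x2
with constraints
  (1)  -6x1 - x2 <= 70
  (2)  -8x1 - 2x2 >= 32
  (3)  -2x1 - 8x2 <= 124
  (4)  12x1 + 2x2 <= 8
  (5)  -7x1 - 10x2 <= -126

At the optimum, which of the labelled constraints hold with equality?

Feasible corners and P = 11x1 - 4x2:
  (-27, 92) → P = -665
  (-826/53, 1246/53) → P = -14070/53
  (-26/3, 56/3) → P = -170

The maximum is at (-26/3, 56/3). Substituting into each constraint, equality holds for (2) and (5); the remaining constraints have slack.

(2) and (5)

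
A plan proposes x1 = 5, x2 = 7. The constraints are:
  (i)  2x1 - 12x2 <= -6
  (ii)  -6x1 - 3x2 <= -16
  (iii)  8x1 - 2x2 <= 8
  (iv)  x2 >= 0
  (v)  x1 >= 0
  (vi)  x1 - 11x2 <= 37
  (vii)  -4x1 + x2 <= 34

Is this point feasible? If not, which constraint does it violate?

Constraint (iii): 8x1 - 2x2 = 26, which is not ≤ 8. All other constraints are satisfied.

not feasible — violates (iii)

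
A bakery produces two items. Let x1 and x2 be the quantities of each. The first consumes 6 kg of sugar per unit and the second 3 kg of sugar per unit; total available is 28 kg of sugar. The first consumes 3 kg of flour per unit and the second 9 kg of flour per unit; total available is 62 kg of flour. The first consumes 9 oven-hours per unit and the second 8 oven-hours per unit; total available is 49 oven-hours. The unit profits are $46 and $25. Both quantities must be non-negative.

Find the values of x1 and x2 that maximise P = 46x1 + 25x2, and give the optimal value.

x1 = 11/3, x2 = 2, maximum P = 656/3

Feasible corners and P = 46x1 + 25x2:
  (0, 0) → P = 0
  (0, 49/8) → P = 1225/8
  (14/3, 0) → P = 644/3
  (11/3, 2) → P = 656/3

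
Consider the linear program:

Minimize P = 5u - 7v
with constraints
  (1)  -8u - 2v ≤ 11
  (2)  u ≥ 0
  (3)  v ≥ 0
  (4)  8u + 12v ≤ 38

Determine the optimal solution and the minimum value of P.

Extreme points and P = 5u - 7v:
  (0, 0) → P = 0
  (0, 19/6) → P = -133/6
  (19/4, 0) → P = 95/4

u = 0, v = 19/6, minimum P = -133/6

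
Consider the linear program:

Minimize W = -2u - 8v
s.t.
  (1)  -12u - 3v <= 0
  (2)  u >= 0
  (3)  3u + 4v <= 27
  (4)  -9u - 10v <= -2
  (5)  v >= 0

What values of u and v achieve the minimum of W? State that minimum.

u = 0, v = 27/4, minimum W = -54

Corner points and W = -2u - 8v:
  (0, 27/4) → W = -54
  (0, 1/5) → W = -8/5
  (9, 0) → W = -18
  (2/9, 0) → W = -4/9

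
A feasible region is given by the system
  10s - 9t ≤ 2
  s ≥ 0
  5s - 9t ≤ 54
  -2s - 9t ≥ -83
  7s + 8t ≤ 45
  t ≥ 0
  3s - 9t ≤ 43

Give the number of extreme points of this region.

4

Pairwise boundary intersections that survive every other constraint:
  (421/143, 436/143)
  (1/5, 0)
  (0, 45/8)
  (0, 0)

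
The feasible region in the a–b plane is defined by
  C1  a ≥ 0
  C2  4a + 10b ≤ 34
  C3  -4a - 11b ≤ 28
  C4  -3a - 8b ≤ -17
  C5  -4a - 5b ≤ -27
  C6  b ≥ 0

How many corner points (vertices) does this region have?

The feasible vertices (each the meet of two boundaries and inside every other half-plane) are:
  (5, 7/5)
  (17/2, 0)
  (27/4, 0)

3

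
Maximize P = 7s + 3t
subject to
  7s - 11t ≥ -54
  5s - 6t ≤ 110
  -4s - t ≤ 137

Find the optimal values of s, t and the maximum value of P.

s = 118, t = 80, maximum P = 1066

Extreme points and P = 7s + 3t:
  (118, 80) → P = 1066
  (-1561/51, -743/51) → P = -13156/51
  (-712/29, -1125/29) → P = -8359/29

At the optimal vertex, 7s - 11t = -54 and 5s - 6t = 110.
Solving simultaneously gives s = 118, t = 80.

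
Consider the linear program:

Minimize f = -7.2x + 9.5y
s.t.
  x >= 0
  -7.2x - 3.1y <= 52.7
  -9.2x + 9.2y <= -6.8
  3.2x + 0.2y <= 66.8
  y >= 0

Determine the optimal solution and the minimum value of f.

Corner points and f = -7.2x + 9.5y:
  (7699/391, 7410/391) → f = 74811/1955
  (17/23, 0) → f = -612/115
  (167/8, 0) → f = -1503/10

The binding constraints are 3.2x + 0.2y = 66.8 and y = 0.
Solving simultaneously gives x = 167/8, y = 0.

x = 20.875, y = 0, minimum f = -150.3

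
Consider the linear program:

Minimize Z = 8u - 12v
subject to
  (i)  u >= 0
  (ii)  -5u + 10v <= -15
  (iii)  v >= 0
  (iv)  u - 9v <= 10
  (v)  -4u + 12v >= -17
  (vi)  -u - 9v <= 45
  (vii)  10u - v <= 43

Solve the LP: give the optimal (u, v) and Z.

u = 3, v = 0, minimum Z = 24

Extreme points and Z = 8u - 12v:
  (3, 0) → Z = 24
  (83/19, 13/19) → Z = 508/19
  (17/4, 0) → Z = 34
  (499/116, 1/58) → Z = 992/29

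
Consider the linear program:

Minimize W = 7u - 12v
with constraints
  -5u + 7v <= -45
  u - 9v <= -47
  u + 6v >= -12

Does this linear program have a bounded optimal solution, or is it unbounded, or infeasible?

unbounded

From the feasible point (367/19, 140/19), moving in the direction (7, 5) keeps every constraint satisfied while W decreases without bound.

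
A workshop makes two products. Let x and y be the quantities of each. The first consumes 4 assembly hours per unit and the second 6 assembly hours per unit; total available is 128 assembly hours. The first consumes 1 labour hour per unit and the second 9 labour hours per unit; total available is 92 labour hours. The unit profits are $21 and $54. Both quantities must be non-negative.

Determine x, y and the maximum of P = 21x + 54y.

Vertices and P = 21x + 54y:
  (0, 0) → P = 0
  (0, 92/9) → P = 552
  (32, 0) → P = 672
  (20, 8) → P = 852

The optimum lies where 4x + 6y = 128 and x + 9y = 92.
Solving simultaneously gives x = 20, y = 8.

x = 20, y = 8, maximum P = 852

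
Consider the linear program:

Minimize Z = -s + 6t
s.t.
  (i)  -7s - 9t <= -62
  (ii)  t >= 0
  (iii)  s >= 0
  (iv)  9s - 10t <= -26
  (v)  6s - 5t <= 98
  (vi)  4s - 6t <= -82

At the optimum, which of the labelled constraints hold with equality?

Feasible corners and Z = -s + 6t:
  (0, 41/3) → Z = 82
  (74, 346/5) → Z = 1706/5
  (332/7, 317/7) → Z = 1570/7
The feasible region is unbounded (it extends along (0, 1), (5, 6)), but Z strictly increases along every unbounded feasible direction, so there is no improving ray and the minimum is attained at a vertex.

The minimum is at (0, 41/3). Substituting into each constraint, equality holds for (iii) and (vi); the remaining constraints have slack.

(iii) and (vi)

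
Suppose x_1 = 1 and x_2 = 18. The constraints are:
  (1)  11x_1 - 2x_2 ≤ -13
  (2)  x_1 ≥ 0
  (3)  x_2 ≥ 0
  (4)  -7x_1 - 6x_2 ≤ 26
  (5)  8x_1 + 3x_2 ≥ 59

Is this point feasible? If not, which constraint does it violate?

(1): -25 ≤ -13 ✓
(2): 1 ≥ 0 ✓
(3): 18 ≥ 0 ✓
(4): -115 ≤ 26 ✓
(5): 62 ≥ 59 ✓

feasible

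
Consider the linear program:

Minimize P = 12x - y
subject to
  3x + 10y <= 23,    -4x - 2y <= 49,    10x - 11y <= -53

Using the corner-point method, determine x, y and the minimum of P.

Extreme points and P = 12x - y:
  (-268/17, 239/34) → P = -6671/34
  (-277/133, 389/133) → P = -3713/133
  (-645/64, -139/32) → P = -3731/32

The binding constraints are 3x + 10y = 23 and -4x - 2y = 49.
Solving simultaneously gives x = -268/17, y = 239/34.

x = -268/17, y = 239/34, minimum P = -6671/34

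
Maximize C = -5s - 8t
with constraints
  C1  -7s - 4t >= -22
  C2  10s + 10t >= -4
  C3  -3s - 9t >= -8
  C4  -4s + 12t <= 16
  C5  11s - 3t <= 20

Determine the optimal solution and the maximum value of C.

s = 47/35, t = -61/35, maximum C = 253/35

Extreme points and C = -5s - 8t:
  (-13/10, 9/10) → C = -7/10
  (47/35, -61/35) → C = 253/35
  (-2/3, 10/9) → C = -50/9
  (17/9, 7/27) → C = -311/27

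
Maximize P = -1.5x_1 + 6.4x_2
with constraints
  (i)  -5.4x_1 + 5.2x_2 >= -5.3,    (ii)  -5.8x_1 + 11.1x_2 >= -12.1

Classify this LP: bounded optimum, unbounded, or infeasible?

From the feasible point (-409/2978, -1730/1489), moving in the direction (5.2, 5.4) keeps every constraint satisfied while P increases without bound.

unbounded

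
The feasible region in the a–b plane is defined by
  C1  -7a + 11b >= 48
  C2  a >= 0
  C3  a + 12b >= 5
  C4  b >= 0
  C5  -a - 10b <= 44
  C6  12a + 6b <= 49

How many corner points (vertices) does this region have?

Pairwise boundary intersections that survive every other constraint:
  (0, 48/11)
  (251/174, 919/174)
  (0, 49/6)

3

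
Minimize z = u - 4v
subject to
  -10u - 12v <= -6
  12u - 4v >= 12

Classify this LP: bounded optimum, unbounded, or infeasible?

unbounded

From the feasible point (21/23, -6/23), moving in the direction (4, 12) keeps every constraint satisfied while z decreases without bound.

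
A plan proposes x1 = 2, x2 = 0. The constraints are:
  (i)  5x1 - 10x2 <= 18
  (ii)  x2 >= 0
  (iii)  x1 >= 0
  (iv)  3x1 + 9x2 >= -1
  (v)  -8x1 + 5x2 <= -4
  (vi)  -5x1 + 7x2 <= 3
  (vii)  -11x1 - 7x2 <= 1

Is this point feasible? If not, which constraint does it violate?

(i): 10 ≤ 18 ✓
(ii): 0 ≥ 0 ✓
(iii): 2 ≥ 0 ✓
(iv): 6 ≥ -1 ✓
(v): -16 ≤ -4 ✓
(vi): -10 ≤ 3 ✓
(vii): -22 ≤ 1 ✓

feasible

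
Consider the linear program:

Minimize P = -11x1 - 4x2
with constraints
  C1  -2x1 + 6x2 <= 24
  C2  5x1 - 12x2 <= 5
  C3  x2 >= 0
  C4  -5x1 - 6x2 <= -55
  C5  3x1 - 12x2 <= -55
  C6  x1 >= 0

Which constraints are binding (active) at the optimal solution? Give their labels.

Extreme points and P = -11x1 - 4x2:
  (53, 65/3) → P = -2009/3
  (7, 19/3) → P = -307/3
  (30, 145/12) → P = -1135/3

The minimum is at (53, 65/3). Substituting into each constraint, equality holds for C1 and C2; the remaining constraints have slack.

C1 and C2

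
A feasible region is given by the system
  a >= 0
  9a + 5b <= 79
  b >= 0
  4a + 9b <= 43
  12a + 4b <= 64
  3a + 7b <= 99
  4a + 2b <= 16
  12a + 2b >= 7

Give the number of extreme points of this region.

5

The feasible vertices (each the meet of two boundaries and inside every other half-plane) are:
  (0, 43/9)
  (0, 7/2)
  (4, 0)
  (7/12, 0)
  (29/14, 27/7)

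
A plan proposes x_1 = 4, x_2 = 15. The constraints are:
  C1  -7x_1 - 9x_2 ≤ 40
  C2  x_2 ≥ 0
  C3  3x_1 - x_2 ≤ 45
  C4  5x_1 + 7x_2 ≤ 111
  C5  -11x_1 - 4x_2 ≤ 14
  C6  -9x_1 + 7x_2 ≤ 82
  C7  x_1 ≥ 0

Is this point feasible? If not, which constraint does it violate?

Constraint C4: 5x_1 + 7x_2 = 125, which is not ≤ 111. All other constraints are satisfied.

not feasible — violates C4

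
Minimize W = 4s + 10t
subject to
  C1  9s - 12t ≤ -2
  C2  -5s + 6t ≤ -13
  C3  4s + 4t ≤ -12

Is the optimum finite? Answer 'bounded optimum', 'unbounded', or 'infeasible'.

The boundaries 9s - 12t = -2 and -5s + 6t = -13 meet at (28, 127/6), but that point violates 4s + 4t ≤ -12. Every candidate vertex is excluded by some other constraint, so the feasible region is empty.

infeasible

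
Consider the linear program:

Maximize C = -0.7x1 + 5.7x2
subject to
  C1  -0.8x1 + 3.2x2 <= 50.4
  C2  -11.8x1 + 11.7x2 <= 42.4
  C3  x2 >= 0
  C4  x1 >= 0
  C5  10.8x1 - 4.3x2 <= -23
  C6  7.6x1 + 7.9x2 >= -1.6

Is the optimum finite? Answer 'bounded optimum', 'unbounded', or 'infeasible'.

The boundaries -0.8x1 + 3.2x2 = 50.4 and -11.8x1 + 11.7x2 = 42.4 meet at (1135/71, 1402/71), but that point violates 10.8x1 - 4.3x2 ≤ -23. Every candidate vertex is excluded by some other constraint, so the feasible region is empty.

infeasible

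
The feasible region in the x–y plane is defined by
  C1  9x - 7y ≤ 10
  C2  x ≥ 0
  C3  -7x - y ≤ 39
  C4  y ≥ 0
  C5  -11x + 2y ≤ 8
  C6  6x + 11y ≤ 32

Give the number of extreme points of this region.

Pairwise boundary intersections that survive every other constraint:
  (10/9, 0)
  (334/141, 76/47)
  (0, 0)
  (0, 32/11)

4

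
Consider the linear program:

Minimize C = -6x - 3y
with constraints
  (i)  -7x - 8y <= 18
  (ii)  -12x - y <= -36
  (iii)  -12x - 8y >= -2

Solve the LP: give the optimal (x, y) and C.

x = 4, y = -23/4, minimum C = -27/4

Vertices and C = -6x - 3y:
  (306/89, -468/89) → C = -432/89
  (4, -23/4) → C = -27/4
  (143/42, -34/7) → C = -41/7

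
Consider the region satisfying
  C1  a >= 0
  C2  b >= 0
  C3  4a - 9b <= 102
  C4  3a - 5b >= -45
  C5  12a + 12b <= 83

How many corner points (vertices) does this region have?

3

Of the 10 pairwise boundary intersections, those satisfying every inequality are:
  (0, 0)
  (0, 83/12)
  (83/12, 0)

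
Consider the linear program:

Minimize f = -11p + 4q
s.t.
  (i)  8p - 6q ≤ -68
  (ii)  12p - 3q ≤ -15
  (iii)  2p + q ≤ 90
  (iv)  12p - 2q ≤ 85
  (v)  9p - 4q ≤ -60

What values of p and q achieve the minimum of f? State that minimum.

Vertices and f = -11p + 4q:
  (-4, 6) → f = 68
  (85/6, 185/3) → f = 545/6
  (40/7, 195/7) → f = 340/7
The feasible region is unbounded (it extends along (-3, -4), (-1, 2)), but f strictly increases along every unbounded feasible direction, so there is no improving ray and the minimum is attained at a vertex.

The optimum lies where 12p - 3q = -15 and 9p - 4q = -60.
Solving simultaneously gives p = 40/7, q = 195/7.

p = 40/7, q = 195/7, minimum f = 340/7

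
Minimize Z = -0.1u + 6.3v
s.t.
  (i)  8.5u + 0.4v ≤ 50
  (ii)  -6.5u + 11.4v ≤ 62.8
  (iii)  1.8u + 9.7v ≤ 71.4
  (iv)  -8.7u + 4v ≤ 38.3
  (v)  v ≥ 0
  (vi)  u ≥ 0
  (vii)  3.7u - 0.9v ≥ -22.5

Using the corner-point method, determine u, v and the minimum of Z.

u = 100/17, v = 0, minimum Z = -10/17

Corner points and Z = -0.1u + 6.3v:
  (45644/8173, 51690/8173) → Z = 1605413/40865
  (100/17, 0) → Z = -10/17
  (20480/8357, 57714/8357) → Z = 1807751/41785
  (0, 314/57) → Z = 3297/95
  (0, 0) → Z = 0

The binding constraints are 8.5u + 0.4v = 50 and v = 0.
Solving simultaneously gives u = 100/17, v = 0.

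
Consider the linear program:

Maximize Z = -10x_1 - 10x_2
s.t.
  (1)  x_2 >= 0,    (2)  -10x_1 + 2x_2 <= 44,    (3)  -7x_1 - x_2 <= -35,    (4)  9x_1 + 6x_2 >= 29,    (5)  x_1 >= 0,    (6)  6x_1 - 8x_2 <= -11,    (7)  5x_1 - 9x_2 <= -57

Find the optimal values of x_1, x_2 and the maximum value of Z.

x_1 = 129/34, x_2 = 287/34, maximum Z = -2080/17

Feasible corners and Z = -10x_1 - 10x_2:
  (13/12, 329/12) → Z = -285
  (129/34, 287/34) → Z = -2080/17
  (51/2, 41/2) → Z = -460
The feasible region is unbounded (it extends along (1, 5), (4, 3)), but Z strictly decreases along every unbounded feasible direction, so there is no improving ray and the maximum is attained at a vertex.

The optimum lies where -7x_1 - x_2 = -35 and 5x_1 - 9x_2 = -57.
Solving simultaneously gives x_1 = 129/34, x_2 = 287/34.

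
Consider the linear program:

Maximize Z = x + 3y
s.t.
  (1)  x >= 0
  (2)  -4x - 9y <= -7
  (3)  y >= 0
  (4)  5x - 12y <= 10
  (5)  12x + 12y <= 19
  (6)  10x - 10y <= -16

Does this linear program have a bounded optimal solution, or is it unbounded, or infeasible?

The boundaries x = 0 and -4x - 9y = -7 meet at (0, 7/9), but that point violates 10x - 10y ≤ -16. Every candidate vertex is excluded by some other constraint, so the feasible region is empty.

infeasible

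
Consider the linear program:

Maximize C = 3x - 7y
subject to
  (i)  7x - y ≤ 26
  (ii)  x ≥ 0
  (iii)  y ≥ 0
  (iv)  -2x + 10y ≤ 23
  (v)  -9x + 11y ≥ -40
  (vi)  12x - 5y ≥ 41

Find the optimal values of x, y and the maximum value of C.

x = 26/7, y = 0, maximum C = 78/7

Corner points and C = 3x - 7y:
  (26/7, 0) → C = 78/7
  (89/23, 25/23) → C = 4
  (41/12, 0) → C = 41/4

The binding constraints are 7x - y = 26 and y = 0.
Solving simultaneously gives x = 26/7, y = 0.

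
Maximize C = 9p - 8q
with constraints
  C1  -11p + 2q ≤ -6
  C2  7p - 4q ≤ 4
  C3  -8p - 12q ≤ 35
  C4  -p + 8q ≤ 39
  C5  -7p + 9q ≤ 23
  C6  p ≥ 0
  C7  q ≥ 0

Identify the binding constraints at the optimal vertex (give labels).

C2 and C7

Extreme points and C = 9p - 8q:
  (20/17, 59/17) → C = -292/17
  (6/11, 0) → C = 54/11
  (47/13, 277/52) → C = -131/13
  (4/7, 0) → C = 36/7
  (167/47, 250/47) → C = -497/47

The maximum is at (4/7, 0). Substituting into each constraint, equality holds for C2 and C7; the remaining constraints have slack.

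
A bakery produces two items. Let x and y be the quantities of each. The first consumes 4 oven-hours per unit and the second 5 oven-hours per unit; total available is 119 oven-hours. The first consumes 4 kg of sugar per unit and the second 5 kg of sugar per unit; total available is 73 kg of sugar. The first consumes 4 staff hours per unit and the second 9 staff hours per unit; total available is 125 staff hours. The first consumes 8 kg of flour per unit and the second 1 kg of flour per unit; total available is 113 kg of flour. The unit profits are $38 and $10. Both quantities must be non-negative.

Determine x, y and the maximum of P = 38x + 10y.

Extreme points and P = 38x + 10y:
  (0, 0) → P = 0
  (0, 125/9) → P = 1250/9
  (113/8, 0) → P = 2147/4
  (2, 13) → P = 206
  (41/3, 11/3) → P = 556

x = 41/3, y = 11/3, maximum P = 556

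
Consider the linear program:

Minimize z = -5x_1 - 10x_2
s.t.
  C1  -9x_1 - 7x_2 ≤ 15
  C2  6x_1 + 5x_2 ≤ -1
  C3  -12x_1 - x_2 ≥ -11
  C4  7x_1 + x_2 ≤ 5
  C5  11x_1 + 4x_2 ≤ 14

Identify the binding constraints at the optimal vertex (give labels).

Corner points and z = -5x_1 - 10x_2:
  (-68/3, 27) → z = -470/3
  (92/75, -93/25) → z = 466/15
  (26/29, -37/29) → z = 240/29
  (6/5, -17/5) → z = 28

The minimum is at (-68/3, 27). Substituting into each constraint, equality holds for C1 and C2; the remaining constraints have slack.

C1 and C2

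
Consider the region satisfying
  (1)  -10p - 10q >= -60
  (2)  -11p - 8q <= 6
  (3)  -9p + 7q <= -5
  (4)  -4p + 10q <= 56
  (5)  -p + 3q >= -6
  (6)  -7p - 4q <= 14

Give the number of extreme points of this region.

Pairwise boundary intersections that survive every other constraint:
  (47/16, 49/16)
  (6, 0)
  (-2/149, -109/149)
  (30/41, -72/41)

4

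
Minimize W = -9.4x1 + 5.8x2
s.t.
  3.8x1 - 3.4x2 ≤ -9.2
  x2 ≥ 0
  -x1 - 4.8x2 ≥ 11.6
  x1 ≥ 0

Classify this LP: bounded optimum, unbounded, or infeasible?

infeasible

The boundaries 3.8x1 - 3.4x2 = -9.2 and x1 = 0 meet at (0, 46/17), but that point violates -x1 - 4.8x2 ≥ 11.6. Every candidate vertex is excluded by some other constraint, so the feasible region is empty.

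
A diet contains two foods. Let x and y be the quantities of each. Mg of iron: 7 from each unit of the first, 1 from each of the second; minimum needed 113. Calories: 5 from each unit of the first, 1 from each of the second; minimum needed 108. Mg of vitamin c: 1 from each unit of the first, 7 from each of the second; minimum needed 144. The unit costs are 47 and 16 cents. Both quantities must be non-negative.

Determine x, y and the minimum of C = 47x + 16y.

The feasible region is unbounded (it extends along (0, 1), (1, 0)), but C strictly increases along every unbounded feasible direction, so there is no improving ray and the minimum is attained at a vertex.

x = 18, y = 18, minimum C = 1134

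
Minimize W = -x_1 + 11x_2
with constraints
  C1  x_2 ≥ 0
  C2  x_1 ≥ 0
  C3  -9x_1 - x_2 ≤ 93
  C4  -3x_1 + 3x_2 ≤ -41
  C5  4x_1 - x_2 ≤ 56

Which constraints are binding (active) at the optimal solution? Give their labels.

C1 and C5

Vertices and W = -x_1 + 11x_2:
  (41/3, 0) → W = -41/3
  (14, 0) → W = -14
  (127/9, 4/9) → W = -83/9

The minimum is at (14, 0). Substituting into each constraint, equality holds for C1 and C5; the remaining constraints have slack.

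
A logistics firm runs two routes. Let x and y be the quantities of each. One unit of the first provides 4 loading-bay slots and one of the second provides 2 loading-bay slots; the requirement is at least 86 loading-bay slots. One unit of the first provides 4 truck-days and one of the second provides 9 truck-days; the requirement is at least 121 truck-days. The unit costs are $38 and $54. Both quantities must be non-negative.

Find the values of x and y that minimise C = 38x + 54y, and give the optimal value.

x = 19, y = 5, minimum C = 992

Corner points and C = 38x + 54y:
  (0, 43) → C = 2322
  (121/4, 0) → C = 2299/2
  (19, 5) → C = 992
The feasible region is unbounded (it extends along (0, 1), (1, 0)), but C strictly increases along every unbounded feasible direction, so there is no improving ray and the minimum is attained at a vertex.

The optimum lies where 4x + 2y = 86 and 4x + 9y = 121.
Solving simultaneously gives x = 19, y = 5.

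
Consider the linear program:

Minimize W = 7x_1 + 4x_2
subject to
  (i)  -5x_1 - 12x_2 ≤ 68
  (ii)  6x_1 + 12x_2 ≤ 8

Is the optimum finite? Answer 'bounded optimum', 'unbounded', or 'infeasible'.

From the feasible point (76, -112/3), moving in the direction (-12, 5) keeps every constraint satisfied while W decreases without bound.

unbounded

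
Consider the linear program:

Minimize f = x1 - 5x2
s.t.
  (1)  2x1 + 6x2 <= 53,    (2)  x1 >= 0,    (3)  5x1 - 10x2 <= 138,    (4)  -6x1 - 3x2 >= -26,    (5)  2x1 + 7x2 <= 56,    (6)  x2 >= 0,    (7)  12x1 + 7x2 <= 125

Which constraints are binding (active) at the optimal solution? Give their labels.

(2) and (5)

Extreme points and f = x1 - 5x2:
  (0, 8) → f = -40
  (0, 0) → f = 0
  (7/18, 71/9) → f = -703/18
  (13/3, 0) → f = 13/3

The minimum is at (0, 8). Substituting into each constraint, equality holds for (2) and (5); the remaining constraints have slack.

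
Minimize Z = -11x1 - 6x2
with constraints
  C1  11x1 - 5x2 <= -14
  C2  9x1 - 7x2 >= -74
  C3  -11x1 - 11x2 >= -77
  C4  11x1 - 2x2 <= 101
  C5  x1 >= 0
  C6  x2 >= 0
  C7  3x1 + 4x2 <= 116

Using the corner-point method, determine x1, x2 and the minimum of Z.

x1 = 21/16, x2 = 91/16, minimum Z = -777/16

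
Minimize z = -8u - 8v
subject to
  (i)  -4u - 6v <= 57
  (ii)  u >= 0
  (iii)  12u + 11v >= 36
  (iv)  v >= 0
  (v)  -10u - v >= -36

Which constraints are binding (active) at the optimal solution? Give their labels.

(ii) and (v)

Extreme points and z = -8u - 8v:
  (0, 36/11) → z = -288/11
  (0, 36) → z = -288
  (3, 0) → z = -24
  (18/5, 0) → z = -144/5

The minimum is at (0, 36). Substituting into each constraint, equality holds for (ii) and (v); the remaining constraints have slack.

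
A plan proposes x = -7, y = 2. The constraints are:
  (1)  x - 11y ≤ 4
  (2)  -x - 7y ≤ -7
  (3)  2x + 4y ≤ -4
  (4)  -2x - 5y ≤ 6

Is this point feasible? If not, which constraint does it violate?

(1): -29 ≤ 4 ✓
(2): -7 ≤ -7 ✓
(3): -6 ≤ -4 ✓
(4): 4 ≤ 6 ✓

feasible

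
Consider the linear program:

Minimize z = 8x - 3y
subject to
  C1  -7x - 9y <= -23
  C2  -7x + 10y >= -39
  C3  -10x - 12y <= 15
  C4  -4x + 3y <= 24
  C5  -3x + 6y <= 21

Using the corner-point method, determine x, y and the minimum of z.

x = -17/23, y = 72/23, minimum z = -352/23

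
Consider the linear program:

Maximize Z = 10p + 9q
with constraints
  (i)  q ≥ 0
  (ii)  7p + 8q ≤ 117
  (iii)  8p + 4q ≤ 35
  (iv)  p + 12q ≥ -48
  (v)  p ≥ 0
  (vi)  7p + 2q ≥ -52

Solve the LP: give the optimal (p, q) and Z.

p = 0, q = 35/4, maximum Z = 315/4

Feasible corners and Z = 10p + 9q:
  (35/8, 0) → Z = 175/4
  (0, 0) → Z = 0
  (0, 35/4) → Z = 315/4

The optimum lies where 8p + 4q = 35 and p = 0.
Solving simultaneously gives p = 0, q = 35/4.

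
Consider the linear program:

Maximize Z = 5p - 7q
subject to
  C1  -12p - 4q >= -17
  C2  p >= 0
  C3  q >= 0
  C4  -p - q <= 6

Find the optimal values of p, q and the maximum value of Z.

p = 17/12, q = 0, maximum Z = 85/12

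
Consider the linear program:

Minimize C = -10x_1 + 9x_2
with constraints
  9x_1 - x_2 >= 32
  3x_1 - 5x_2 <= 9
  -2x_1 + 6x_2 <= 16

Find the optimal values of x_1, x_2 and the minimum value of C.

Feasible corners and C = -10x_1 + 9x_2:
  (151/42, 5/14) → C = -1375/42
  (4, 4) → C = -4
  (67/4, 33/4) → C = -373/4

The binding constraints are 3x_1 - 5x_2 = 9 and -2x_1 + 6x_2 = 16.
Solving simultaneously gives x_1 = 67/4, x_2 = 33/4.

x_1 = 67/4, x_2 = 33/4, minimum C = -373/4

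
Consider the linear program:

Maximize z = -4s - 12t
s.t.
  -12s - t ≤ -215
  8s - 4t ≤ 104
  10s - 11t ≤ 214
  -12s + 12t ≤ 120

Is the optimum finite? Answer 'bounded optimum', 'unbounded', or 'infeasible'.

Extreme points and z = -4s - 12t:
  (241/14, 59/7) → z = -170
  (205/13, 335/13) → z = -4840/13
  (36, 46) → z = -696
The feasible region has finitely many vertices and no improving ray; the maximum is -170 at (241/14, 59/7).

bounded optimum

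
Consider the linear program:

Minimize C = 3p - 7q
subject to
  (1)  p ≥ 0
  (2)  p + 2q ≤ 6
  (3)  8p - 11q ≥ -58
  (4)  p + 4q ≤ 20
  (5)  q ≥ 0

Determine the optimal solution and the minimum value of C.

At the optimal vertex, p = 0 and p + 2q = 6.
Solving simultaneously gives p = 0, q = 3.

p = 0, q = 3, minimum C = -21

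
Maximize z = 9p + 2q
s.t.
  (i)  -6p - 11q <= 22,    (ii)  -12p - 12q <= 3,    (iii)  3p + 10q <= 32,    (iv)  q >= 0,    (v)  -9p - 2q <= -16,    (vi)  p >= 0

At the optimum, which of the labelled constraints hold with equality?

Extreme points and z = 9p + 2q:
  (32/3, 0) → z = 96
  (8/7, 20/7) → z = 16
  (16/9, 0) → z = 16

The maximum is at (32/3, 0). Substituting into each constraint, equality holds for (iii) and (iv); the remaining constraints have slack.

(iii) and (iv)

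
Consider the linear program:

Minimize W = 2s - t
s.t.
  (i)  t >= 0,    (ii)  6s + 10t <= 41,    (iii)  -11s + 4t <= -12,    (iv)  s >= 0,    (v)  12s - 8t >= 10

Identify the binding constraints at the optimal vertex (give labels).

(iii) and (v)

Extreme points and W = 2s - t:
  (41/6, 0) → W = 41/3
  (12/11, 0) → W = 24/11
  (107/42, 18/7) → W = 53/21
  (7/5, 17/20) → W = 39/20

The minimum is at (7/5, 17/20). Substituting into each constraint, equality holds for (iii) and (v); the remaining constraints have slack.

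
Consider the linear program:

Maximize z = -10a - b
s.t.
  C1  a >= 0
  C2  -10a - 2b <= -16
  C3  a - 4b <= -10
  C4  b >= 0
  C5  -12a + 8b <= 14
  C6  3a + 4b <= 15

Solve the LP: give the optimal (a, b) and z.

Vertices and z = -10a - b:
  (22/21, 58/21) → z = -278/21
  (1, 3) → z = -13
  (5/4, 45/16) → z = -245/16

The optimum lies where -10a - 2b = -16 and 3a + 4b = 15.
Solving simultaneously gives a = 1, b = 3.

a = 1, b = 3, maximum z = -13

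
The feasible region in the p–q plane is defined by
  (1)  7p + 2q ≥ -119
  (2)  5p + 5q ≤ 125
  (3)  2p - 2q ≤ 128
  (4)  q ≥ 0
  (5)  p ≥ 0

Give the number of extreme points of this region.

3

The feasible vertices (each the meet of two boundaries and inside every other half-plane) are:
  (25, 0)
  (0, 25)
  (0, 0)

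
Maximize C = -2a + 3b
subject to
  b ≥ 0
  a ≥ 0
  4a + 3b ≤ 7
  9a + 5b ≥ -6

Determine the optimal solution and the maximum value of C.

The binding constraints are a = 0 and 4a + 3b = 7.
Solving simultaneously gives a = 0, b = 7/3.

a = 0, b = 7/3, maximum C = 7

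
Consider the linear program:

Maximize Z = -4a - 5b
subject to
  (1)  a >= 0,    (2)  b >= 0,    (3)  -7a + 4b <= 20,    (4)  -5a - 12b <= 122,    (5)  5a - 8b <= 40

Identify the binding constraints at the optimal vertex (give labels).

(1) and (2)

Feasible corners and Z = -4a - 5b:
  (0, 0) → Z = 0
  (0, 5) → Z = -25
  (8, 0) → Z = -32
The feasible region is unbounded (it extends along (8, 5), (4, 7)), but Z strictly decreases along every unbounded feasible direction, so there is no improving ray and the maximum is attained at a vertex.

The maximum is at (0, 0). Substituting into each constraint, equality holds for (1) and (2); the remaining constraints have slack.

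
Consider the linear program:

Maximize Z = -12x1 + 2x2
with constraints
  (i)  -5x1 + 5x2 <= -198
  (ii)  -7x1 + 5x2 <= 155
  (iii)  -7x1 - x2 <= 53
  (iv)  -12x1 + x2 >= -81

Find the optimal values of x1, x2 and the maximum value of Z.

Feasible corners and Z = -12x1 + 2x2:
  (-67/40, -1651/40) → Z = -1249/20
  (207/55, -1971/55) → Z = -6426/55
  (28/19, -1203/19) → Z = -2742/19

x1 = -67/40, x2 = -1651/40, maximum Z = -1249/20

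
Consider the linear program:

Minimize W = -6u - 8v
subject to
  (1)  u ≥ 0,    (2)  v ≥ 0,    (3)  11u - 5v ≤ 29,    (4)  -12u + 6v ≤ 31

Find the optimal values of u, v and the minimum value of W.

u = 329/6, v = 689/6, minimum W = -3743/3

Vertices and W = -6u - 8v:
  (0, 0) → W = 0
  (0, 31/6) → W = -124/3
  (29/11, 0) → W = -174/11
  (329/6, 689/6) → W = -3743/3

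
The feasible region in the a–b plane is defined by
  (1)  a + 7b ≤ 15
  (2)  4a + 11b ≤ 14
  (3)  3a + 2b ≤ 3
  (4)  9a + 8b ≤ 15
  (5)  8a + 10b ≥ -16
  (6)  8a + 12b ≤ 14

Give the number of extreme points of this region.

Of the 15 pairwise boundary intersections, those satisfying every inequality are:
  (-67/17, 46/17)
  (-131/23, 68/23)
  (-7/20, 7/5)
  (31/7, -36/7)
  (2/5, 9/10)

5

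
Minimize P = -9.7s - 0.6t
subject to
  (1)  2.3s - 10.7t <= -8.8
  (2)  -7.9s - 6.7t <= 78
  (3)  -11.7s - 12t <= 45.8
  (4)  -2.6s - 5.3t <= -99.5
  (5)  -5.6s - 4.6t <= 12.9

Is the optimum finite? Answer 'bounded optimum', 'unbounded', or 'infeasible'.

unbounded

From the feasible point (101801/4001, 25173/4001), moving in the direction (10.7, 2.3) keeps every constraint satisfied while P decreases without bound.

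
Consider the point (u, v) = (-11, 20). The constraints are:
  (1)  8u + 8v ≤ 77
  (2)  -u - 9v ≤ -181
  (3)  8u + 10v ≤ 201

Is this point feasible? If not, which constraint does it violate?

Constraint (2): -u - 9v = -169, which is not ≤ -181. All other constraints are satisfied.

not feasible — violates (2)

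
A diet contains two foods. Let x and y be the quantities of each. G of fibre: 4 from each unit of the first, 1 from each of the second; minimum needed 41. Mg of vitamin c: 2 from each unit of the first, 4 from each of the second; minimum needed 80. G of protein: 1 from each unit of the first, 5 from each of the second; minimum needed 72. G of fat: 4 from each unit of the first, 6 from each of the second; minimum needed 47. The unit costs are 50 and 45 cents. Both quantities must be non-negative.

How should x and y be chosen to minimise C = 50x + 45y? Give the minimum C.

Extreme points and C = 50x + 45y:
  (0, 41) → C = 1845
  (72, 0) → C = 3600
  (6, 17) → C = 1065
  (56/3, 32/3) → C = 4240/3
The feasible region is unbounded (it extends along (0, 1), (1, 0)), but C strictly increases along every unbounded feasible direction, so there is no improving ray and the minimum is attained at a vertex.

The optimum lies where 4x + y = 41 and 2x + 4y = 80.
Solving simultaneously gives x = 6, y = 17.

x = 6, y = 17, minimum C = 1065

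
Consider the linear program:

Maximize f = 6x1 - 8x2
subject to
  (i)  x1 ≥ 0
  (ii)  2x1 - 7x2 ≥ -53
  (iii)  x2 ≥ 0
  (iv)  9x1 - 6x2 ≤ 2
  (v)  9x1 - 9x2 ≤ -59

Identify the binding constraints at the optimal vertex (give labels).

(i) and (v)

Extreme points and f = 6x1 - 8x2:
  (0, 53/7) → f = -424/7
  (0, 59/9) → f = -472/9
  (64/45, 359/45) → f = -2488/45

The maximum is at (0, 59/9). Substituting into each constraint, equality holds for (i) and (v); the remaining constraints have slack.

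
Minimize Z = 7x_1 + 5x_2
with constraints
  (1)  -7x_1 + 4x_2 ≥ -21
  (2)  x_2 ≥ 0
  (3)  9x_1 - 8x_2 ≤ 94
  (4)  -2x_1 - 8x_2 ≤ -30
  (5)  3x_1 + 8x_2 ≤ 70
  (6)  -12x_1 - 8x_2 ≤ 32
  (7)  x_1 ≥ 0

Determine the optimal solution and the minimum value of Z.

Extreme points and Z = 7x_1 + 5x_2:
  (9/2, 21/8) → Z = 357/8
  (112/17, 427/68) → Z = 5271/68
  (0, 15/4) → Z = 75/4
  (0, 35/4) → Z = 175/4

x_1 = 0, x_2 = 15/4, minimum Z = 75/4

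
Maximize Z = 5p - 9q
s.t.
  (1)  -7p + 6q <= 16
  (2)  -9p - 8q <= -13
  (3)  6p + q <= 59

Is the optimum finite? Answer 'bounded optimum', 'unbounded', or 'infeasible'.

Vertices and Z = 5p - 9q:
  (-5/11, 47/22) → Z = -43/2
  (338/43, 509/43) → Z = -2891/43
  (153/13, -151/13) → Z = 2124/13
The feasible region has finitely many vertices and no improving ray; the maximum is 2124/13 at (153/13, -151/13).

bounded optimum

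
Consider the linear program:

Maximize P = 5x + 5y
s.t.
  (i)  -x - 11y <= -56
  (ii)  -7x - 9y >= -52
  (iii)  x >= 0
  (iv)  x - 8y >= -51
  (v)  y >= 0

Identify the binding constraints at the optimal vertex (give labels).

Feasible corners and P = 5x + 5y:
  (1, 5) → P = 30
  (0, 56/11) → P = 280/11
  (0, 52/9) → P = 260/9

The maximum is at (1, 5). Substituting into each constraint, equality holds for (i) and (ii); the remaining constraints have slack.

(i) and (ii)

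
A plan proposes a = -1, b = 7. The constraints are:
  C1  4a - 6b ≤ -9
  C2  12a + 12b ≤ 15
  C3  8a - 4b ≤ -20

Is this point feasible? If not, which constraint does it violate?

not feasible — violates C2

Constraint C2: 12a + 12b = 72, which is not ≤ 15. All other constraints are satisfied.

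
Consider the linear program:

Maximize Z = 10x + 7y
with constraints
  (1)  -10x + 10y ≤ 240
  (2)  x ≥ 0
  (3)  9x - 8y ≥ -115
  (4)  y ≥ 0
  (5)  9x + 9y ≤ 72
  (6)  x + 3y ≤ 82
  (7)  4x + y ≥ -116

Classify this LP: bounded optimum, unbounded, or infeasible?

Corner points and Z = 10x + 7y:
  (0, 0) → Z = 0
  (0, 8) → Z = 56
  (8, 0) → Z = 80
The feasible region has finitely many vertices and no improving ray; the maximum is 80 at (8, 0).

bounded optimum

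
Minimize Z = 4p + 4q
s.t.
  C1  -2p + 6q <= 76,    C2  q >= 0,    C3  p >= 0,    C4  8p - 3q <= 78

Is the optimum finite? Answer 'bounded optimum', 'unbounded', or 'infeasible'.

bounded optimum

Vertices and Z = 4p + 4q:
  (0, 38/3) → Z = 152/3
  (116/7, 382/21) → Z = 2920/21
  (0, 0) → Z = 0
  (39/4, 0) → Z = 39
The feasible region has finitely many vertices and no improving ray; the minimum is 0 at (0, 0).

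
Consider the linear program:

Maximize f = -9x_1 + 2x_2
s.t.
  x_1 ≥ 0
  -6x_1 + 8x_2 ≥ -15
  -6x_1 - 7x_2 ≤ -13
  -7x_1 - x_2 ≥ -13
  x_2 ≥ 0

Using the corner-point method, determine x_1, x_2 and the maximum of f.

Corner points and f = -9x_1 + 2x_2:
  (0, 13/7) → f = 26/7
  (0, 13) → f = 26
  (78/43, 13/43) → f = -676/43

x_1 = 0, x_2 = 13, maximum f = 26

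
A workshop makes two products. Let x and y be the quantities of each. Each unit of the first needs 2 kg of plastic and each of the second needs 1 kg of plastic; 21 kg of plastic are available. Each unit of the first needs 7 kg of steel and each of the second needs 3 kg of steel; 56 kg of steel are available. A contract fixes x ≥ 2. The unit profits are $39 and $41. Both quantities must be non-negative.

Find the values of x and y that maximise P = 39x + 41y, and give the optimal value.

Vertices and P = 39x + 41y:
  (8, 0) → P = 312
  (2, 0) → P = 78
  (2, 14) → P = 652

The binding constraints are 7x + 3y = 56 and x = 2.
Solving simultaneously gives x = 2, y = 14.

x = 2, y = 14, maximum P = 652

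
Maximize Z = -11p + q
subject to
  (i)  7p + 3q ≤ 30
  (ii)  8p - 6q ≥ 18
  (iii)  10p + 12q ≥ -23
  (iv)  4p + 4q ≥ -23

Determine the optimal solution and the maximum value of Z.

p = 1/2, q = -7/3, maximum Z = -47/6

Vertices and Z = -11p + q:
  (39/11, 19/11) → Z = -410/11
  (143/18, -461/54) → Z = -2590/27
  (1/2, -7/3) → Z = -47/6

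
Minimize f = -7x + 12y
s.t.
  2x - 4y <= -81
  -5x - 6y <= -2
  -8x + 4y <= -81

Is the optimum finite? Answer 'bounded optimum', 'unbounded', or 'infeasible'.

From the feasible point (27, 135/4), moving in the direction (4, 2) keeps every constraint satisfied while f decreases without bound.

unbounded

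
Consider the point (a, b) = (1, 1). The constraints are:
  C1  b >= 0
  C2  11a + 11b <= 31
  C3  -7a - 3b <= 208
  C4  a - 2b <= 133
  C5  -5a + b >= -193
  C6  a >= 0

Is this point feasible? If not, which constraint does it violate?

C1: 1 ≥ 0 ✓
C2: 22 ≤ 31 ✓
C3: -10 ≤ 208 ✓
C4: -1 ≤ 133 ✓
C5: -4 ≥ -193 ✓
C6: 1 ≥ 0 ✓

feasible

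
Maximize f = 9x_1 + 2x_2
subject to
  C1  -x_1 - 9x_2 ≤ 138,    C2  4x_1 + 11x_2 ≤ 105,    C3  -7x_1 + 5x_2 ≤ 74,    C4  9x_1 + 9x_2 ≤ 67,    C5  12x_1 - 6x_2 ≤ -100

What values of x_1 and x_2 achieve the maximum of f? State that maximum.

x_1 = -28/9, x_2 = 94/9, maximum f = -64/9

Feasible corners and f = 9x_1 + 2x_2:
  (-339/17, -223/17) → f = -3497/17
  (-288/19, -778/57) → f = -9332/57
  (-28/9, 94/9) → f = -64/9

At the optimal vertex, -7x_1 + 5x_2 = 74 and 12x_1 - 6x_2 = -100.
Solving simultaneously gives x_1 = -28/9, x_2 = 94/9.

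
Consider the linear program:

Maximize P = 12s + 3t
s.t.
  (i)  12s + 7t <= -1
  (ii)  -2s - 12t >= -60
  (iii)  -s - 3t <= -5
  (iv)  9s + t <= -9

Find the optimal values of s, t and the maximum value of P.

s = -38/29, t = 61/29, maximum P = -273/29

Vertices and P = 12s + 3t:
  (-216/65, 361/65) → P = -1509/65
  (-38/29, 61/29) → P = -273/29
  (-20, 25/3) → P = -215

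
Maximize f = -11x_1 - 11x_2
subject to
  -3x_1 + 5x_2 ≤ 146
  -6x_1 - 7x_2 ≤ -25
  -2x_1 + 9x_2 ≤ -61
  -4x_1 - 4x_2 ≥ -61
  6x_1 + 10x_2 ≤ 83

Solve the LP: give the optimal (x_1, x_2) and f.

x_1 = 163/17, x_2 = -79/17, maximum f = -924/17

Extreme points and f = -11x_1 - 11x_2:
  (163/17, -79/17) → f = -924/17
  (327/4, -133/2) → f = -671/4
  (793/44, -61/22) → f = -671/4

The binding constraints are -6x_1 - 7x_2 = -25 and -2x_1 + 9x_2 = -61.
Solving simultaneously gives x_1 = 163/17, x_2 = -79/17.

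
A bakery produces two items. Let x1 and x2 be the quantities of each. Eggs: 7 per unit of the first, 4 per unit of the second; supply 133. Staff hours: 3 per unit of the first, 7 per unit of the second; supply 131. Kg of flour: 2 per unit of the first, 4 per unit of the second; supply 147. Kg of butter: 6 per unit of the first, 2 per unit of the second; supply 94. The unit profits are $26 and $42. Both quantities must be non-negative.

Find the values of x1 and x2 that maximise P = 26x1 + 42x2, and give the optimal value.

x1 = 11, x2 = 14, maximum P = 874

Vertices and P = 26x1 + 42x2:
  (0, 0) → P = 0
  (0, 131/7) → P = 786
  (47/3, 0) → P = 1222/3
  (11, 14) → P = 874

The binding constraints are 7x1 + 4x2 = 133 and 3x1 + 7x2 = 131.
Solving simultaneously gives x1 = 11, x2 = 14.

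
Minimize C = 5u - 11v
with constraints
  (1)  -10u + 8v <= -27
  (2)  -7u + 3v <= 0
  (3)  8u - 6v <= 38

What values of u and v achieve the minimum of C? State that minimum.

u = 71/2, v = 41, minimum C = -547/2

Vertices and C = 5u - 11v:
  (-81/26, -189/26) → C = 837/13
  (71/2, 41) → C = -547/2
  (-19/3, -133/9) → C = 1178/9

The optimum lies where -10u + 8v = -27 and 8u - 6v = 38.
Solving simultaneously gives u = 71/2, v = 41.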